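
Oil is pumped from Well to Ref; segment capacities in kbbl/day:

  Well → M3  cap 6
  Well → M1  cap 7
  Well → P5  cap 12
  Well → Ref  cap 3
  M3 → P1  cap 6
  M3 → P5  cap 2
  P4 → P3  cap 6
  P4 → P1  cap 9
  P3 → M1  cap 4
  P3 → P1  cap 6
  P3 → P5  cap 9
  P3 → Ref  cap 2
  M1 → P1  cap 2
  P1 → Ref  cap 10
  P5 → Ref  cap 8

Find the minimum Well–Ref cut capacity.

19

Augment Well→Ref: bottleneck 3, flow now 3.
Augment Well→P5→Ref: bottleneck 8, flow now 11.
Augment Well→M3→P1→Ref: bottleneck 6, flow now 17.
Augment Well→M1→P1→Ref: bottleneck 2, flow now 19.
No augmenting path remains; maximum flow = 19.
By max-flow min-cut, the minimum cut capacity equals the max flow.
In the residual graph, reachable from Well: {Well, M1, P5}.
Min-cut edges: Well→M3 (6), Well→Ref (3), M1→P1 (2), P5→Ref (8); capacity 6 + 3 + 2 + 8 = 19.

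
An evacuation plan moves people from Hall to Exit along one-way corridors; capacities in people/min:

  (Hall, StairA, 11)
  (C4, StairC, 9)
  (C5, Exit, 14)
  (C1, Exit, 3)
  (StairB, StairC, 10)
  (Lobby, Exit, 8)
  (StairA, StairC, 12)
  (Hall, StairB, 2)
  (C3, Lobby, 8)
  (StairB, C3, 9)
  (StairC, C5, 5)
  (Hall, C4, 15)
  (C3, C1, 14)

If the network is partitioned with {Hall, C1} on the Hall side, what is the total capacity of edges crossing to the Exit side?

Edges leaving {Hall, C1}: Hall→C4 (15), Hall→StairB (2), Hall→StairA (11), C1→Exit (3).
Cut capacity = 15 + 2 + 11 + 3 = 31.

31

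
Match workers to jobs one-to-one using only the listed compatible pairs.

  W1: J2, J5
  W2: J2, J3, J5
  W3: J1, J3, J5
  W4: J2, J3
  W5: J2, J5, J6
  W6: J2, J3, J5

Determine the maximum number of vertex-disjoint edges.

Unit-capacity flow: source→left, listed edges, right→sink; max matching = max flow.
Augmenting path W1→J2 (+1); matched 1.
Augmenting path W2→J3 (+1); matched 2.
Augmenting path W3→J1 (+1); matched 3.
Augmenting path W5→J5 (+1); matched 4.
Augmenting path W6→J5→W5→J6 (+1); matched 5.
No augmenting path remains; maximum matching = 5.
König certificate: {W3, W5, J2, J3, J5} is a vertex cover of size 5 (every listed pair touches it), so no matching can be larger.

5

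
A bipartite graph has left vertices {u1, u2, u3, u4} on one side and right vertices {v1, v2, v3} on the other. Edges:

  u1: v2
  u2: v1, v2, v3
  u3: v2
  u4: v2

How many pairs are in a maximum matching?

2

Unit-capacity flow: source→left, listed edges, right→sink; max matching = max flow.
Augmenting path u1→v2 (+1); matched 1.
Augmenting path u2→v1 (+1); matched 2.
No augmenting path remains; maximum matching = 2.
König certificate: {u2, v2} is a vertex cover of size 2 (every listed pair touches it), so no matching can be larger.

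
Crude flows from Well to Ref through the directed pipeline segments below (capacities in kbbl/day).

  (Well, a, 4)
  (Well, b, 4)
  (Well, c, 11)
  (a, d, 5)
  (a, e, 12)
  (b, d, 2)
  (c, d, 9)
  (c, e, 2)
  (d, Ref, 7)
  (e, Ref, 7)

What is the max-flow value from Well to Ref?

13

Augment Well→a→d→Ref: bottleneck 4, flow now 4.
Augment Well→b→d→Ref: bottleneck 2, flow now 6.
Augment Well→c→d→Ref: bottleneck 1, flow now 7.
Augment Well→c→e→Ref: bottleneck 2, flow now 9.
Augment Well→c→d→a→e→Ref: bottleneck 4, flow now 13. (uses reverse residual edge)
No augmenting path remains; maximum flow = 13.
In the residual graph, reachable from Well: {Well, b, c, d}.
Min-cut edges: Well→a (4), c→e (2), d→Ref (7); capacity 4 + 2 + 7 = 13.
This cut is saturated, so no flow can exceed 13.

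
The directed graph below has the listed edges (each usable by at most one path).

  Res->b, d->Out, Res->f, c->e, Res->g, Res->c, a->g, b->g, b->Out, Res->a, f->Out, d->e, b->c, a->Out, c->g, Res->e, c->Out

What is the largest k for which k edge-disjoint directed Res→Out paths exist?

Assign every edge capacity 1; by Menger, the answer equals the max flow.
Path Res→a→Out (+1); total 1.
Path Res→b→Out (+1); total 2.
Path Res→c→Out (+1); total 3.
Path Res→f→Out (+1); total 4.
No residual Res→Out path; max flow = 4.
Certifying cut of size 4: {Res→a, Res→b, Res→c, Res→f}.

4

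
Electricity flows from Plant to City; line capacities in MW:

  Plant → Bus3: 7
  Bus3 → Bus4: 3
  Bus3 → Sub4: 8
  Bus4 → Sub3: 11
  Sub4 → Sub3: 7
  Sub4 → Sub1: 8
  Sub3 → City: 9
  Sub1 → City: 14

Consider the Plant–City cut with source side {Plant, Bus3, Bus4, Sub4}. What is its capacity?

Edges leaving {Plant, Bus3, Bus4, Sub4}: Bus4→Sub3 (11), Sub4→Sub3 (7), Sub4→Sub1 (8).
Cut capacity = 11 + 7 + 8 = 26.

26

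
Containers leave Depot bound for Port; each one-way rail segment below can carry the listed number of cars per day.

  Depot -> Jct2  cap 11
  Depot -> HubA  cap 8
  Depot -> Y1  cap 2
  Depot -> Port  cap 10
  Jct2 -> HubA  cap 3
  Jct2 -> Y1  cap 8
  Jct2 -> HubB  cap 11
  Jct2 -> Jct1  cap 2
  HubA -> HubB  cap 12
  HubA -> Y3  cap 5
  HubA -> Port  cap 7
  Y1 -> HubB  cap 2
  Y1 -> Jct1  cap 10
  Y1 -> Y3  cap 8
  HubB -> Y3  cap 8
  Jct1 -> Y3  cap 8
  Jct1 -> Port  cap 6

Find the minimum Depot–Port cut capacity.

Augment Depot→Port: bottleneck 10, flow now 10.
Augment Depot→HubA→Port: bottleneck 7, flow now 17.
Augment Depot→Jct2→Jct1→Port: bottleneck 2, flow now 19.
Augment Depot→Y1→Jct1→Port: bottleneck 2, flow now 21.
Augment Depot→Jct2→Y1→Jct1→Port: bottleneck 2, flow now 23.
No augmenting path remains; maximum flow = 23.
By max-flow min-cut, the minimum cut capacity equals the max flow.
In the residual graph, reachable from Depot: {Depot, Jct2, HubA, Y1, HubB, Jct1, Y3}.
Min-cut edges: Depot→Port (10), HubA→Port (7), Jct1→Port (6); capacity 10 + 7 + 6 = 23.

23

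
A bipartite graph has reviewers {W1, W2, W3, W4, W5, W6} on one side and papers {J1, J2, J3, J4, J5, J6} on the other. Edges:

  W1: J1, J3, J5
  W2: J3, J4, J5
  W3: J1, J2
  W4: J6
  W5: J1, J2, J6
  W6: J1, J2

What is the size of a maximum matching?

Unit-capacity flow: source→left, listed edges, right→sink; max matching = max flow.
Augmenting path W1→J1 (+1); matched 1.
Augmenting path W2→J3 (+1); matched 2.
Augmenting path W3→J2 (+1); matched 3.
Augmenting path W4→J6 (+1); matched 4.
Augmenting path W5→J1→W1→J5 (+1); matched 5.
No augmenting path remains; maximum matching = 5.
König certificate: {W1, W2, J1, J2, J6} is a vertex cover of size 5 (every listed pair touches it), so no matching can be larger.

5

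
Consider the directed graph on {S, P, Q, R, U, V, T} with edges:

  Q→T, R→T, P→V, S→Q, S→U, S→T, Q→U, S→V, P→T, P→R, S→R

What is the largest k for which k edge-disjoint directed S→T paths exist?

Assign every edge capacity 1; by Menger, the answer equals the max flow.
Path S→T (+1); total 1.
Path S→Q→T (+1); total 2.
Path S→R→T (+1); total 3.
No residual S→T path; max flow = 3.
Certifying cut of size 3: {S→Q, S→R, S→T}.

3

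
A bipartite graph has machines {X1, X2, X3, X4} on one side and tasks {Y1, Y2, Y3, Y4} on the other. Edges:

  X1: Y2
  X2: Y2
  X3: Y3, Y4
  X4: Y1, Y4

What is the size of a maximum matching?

3

Unit-capacity flow: source→left, listed edges, right→sink; max matching = max flow.
Augmenting path X1→Y2 (+1); matched 1.
Augmenting path X3→Y3 (+1); matched 2.
Augmenting path X4→Y1 (+1); matched 3.
No augmenting path remains; maximum matching = 3.
König certificate: {X3, X4, Y2} is a vertex cover of size 3 (every listed pair touches it), so no matching can be larger.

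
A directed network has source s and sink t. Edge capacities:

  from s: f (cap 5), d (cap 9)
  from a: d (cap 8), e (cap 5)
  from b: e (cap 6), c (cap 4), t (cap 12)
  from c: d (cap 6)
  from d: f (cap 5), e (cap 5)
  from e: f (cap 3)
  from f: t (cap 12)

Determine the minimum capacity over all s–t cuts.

12

Augment s→f→t: bottleneck 5, flow now 5.
Augment s→d→f→t: bottleneck 5, flow now 10.
Augment s→d→e→f→t: bottleneck 2, flow now 12.
No augmenting path remains; maximum flow = 12.
By max-flow min-cut, the minimum cut capacity equals the max flow.
In the residual graph, reachable from s: {s, d, e, f}.
Min-cut edges: f→t (12); capacity 12 = 12.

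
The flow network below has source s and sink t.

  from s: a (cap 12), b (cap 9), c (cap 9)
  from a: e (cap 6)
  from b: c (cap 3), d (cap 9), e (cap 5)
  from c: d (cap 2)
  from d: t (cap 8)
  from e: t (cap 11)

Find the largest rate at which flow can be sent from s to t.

17

Augment s→a→e→t: bottleneck 6, flow now 6.
Augment s→b→d→t: bottleneck 8, flow now 14.
Augment s→b→e→t: bottleneck 1, flow now 15.
Augment s→c→d→b→e→t: bottleneck 2, flow now 17. (uses reverse residual edge)
No augmenting path remains; maximum flow = 17.
In the residual graph, reachable from s: {s, a, c}.
Min-cut edges: s→b (9), a→e (6), c→d (2); capacity 9 + 6 + 2 = 17.
This cut is saturated, so no flow can exceed 17.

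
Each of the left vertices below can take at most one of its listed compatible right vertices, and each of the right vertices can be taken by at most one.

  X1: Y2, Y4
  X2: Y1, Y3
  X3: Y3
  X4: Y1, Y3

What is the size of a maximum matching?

3

Unit-capacity flow: source→left, listed edges, right→sink; max matching = max flow.
Augmenting path X1→Y2 (+1); matched 1.
Augmenting path X2→Y1 (+1); matched 2.
Augmenting path X3→Y3 (+1); matched 3.
No augmenting path remains; maximum matching = 3.
König certificate: {X1, Y1, Y3} is a vertex cover of size 3 (every listed pair touches it), so no matching can be larger.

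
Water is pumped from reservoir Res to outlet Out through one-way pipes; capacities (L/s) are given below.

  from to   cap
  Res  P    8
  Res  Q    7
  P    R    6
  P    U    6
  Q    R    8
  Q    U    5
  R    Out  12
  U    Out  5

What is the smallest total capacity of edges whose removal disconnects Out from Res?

15

Augment Res→P→R→Out: bottleneck 6, flow now 6.
Augment Res→P→U→Out: bottleneck 2, flow now 8.
Augment Res→Q→R→Out: bottleneck 6, flow now 14.
Augment Res→Q→U→Out: bottleneck 1, flow now 15.
No augmenting path remains; maximum flow = 15.
By max-flow min-cut, the minimum cut capacity equals the max flow.
In the residual graph, reachable from Res: {Res}.
Min-cut edges: Res→P (8), Res→Q (7); capacity 8 + 7 = 15.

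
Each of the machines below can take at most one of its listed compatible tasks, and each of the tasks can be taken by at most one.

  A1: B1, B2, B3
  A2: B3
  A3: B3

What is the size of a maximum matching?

2

Unit-capacity flow: source→left, listed edges, right→sink; max matching = max flow.
Augmenting path A1→B1 (+1); matched 1.
Augmenting path A2→B3 (+1); matched 2.
No augmenting path remains; maximum matching = 2.
König certificate: {A1, B3} is a vertex cover of size 2 (every listed pair touches it), so no matching can be larger.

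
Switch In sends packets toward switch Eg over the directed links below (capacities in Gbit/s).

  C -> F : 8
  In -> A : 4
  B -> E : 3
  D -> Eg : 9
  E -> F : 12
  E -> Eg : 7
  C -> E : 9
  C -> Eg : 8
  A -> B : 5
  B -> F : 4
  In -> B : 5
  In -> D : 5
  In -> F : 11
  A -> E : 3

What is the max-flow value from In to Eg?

11

Augment In→D→Eg: bottleneck 5, flow now 5.
Augment In→A→E→Eg: bottleneck 3, flow now 8.
Augment In→B→E→Eg: bottleneck 3, flow now 11.
No augmenting path remains; maximum flow = 11.
In the residual graph, reachable from In: {In, A, B, F}.
Min-cut edges: In→D (5), A→E (3), B→E (3); capacity 5 + 3 + 3 = 11.
This cut is saturated, so no flow can exceed 11.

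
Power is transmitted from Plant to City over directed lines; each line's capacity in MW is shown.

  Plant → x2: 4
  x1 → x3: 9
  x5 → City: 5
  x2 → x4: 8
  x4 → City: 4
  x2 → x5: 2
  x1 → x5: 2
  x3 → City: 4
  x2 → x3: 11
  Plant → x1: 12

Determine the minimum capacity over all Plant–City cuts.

Augment Plant→x1→x3→City: bottleneck 4, flow now 4.
Augment Plant→x1→x5→City: bottleneck 2, flow now 6.
Augment Plant→x2→x4→City: bottleneck 4, flow now 10.
No augmenting path remains; maximum flow = 10.
By max-flow min-cut, the minimum cut capacity equals the max flow.
In the residual graph, reachable from Plant: {Plant, x1, x3}.
Min-cut edges: Plant→x2 (4), x1→x5 (2), x3→City (4); capacity 4 + 2 + 4 = 10.

10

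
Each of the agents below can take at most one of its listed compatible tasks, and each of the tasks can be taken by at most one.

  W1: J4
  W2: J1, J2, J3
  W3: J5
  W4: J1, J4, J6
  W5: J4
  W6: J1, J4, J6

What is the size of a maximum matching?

5

Unit-capacity flow: source→left, listed edges, right→sink; max matching = max flow.
Augmenting path W1→J4 (+1); matched 1.
Augmenting path W2→J1 (+1); matched 2.
Augmenting path W3→J5 (+1); matched 3.
Augmenting path W4→J6 (+1); matched 4.
Augmenting path W6→J1→W2→J2 (+1); matched 5.
No augmenting path remains; maximum matching = 5.
König certificate: {W2, W3, W4, W6, J4} is a vertex cover of size 5 (every listed pair touches it), so no matching can be larger.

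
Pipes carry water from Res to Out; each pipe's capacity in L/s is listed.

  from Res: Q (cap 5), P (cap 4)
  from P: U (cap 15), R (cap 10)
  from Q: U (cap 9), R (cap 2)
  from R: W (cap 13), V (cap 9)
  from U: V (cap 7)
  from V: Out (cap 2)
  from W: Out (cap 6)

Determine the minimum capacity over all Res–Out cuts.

8

Augment Res→P→R→V→Out: bottleneck 2, flow now 2.
Augment Res→P→R→W→Out: bottleneck 2, flow now 4.
Augment Res→Q→R→W→Out: bottleneck 2, flow now 6.
Augment Res→Q→U→V→R→W→Out: bottleneck 2, flow now 8. (uses reverse residual edge)
No augmenting path remains; maximum flow = 8.
By max-flow min-cut, the minimum cut capacity equals the max flow.
In the residual graph, reachable from Res: {Res, Q, U, V}.
Min-cut edges: Res→P (4), Q→R (2), V→Out (2); capacity 4 + 2 + 2 = 8.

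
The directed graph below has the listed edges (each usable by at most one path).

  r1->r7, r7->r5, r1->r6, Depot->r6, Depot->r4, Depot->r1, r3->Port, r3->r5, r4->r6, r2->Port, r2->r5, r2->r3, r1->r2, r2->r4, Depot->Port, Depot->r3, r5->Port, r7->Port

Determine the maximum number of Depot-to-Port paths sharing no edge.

3

Assign every edge capacity 1; by Menger, the answer equals the max flow.
Path Depot→Port (+1); total 1.
Path Depot→r3→Port (+1); total 2.
Path Depot→r1→r2→Port (+1); total 3.
No residual Depot→Port path; max flow = 3.
Certifying cut of size 3: {Depot→Port, Depot→r1, Depot→r3}.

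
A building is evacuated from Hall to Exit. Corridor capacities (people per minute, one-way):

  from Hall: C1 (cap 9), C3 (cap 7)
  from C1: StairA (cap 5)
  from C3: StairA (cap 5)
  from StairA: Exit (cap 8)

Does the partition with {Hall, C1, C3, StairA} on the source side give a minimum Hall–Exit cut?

Yes — it is a minimum cut (capacity 8).

Given cut capacity: 8 = 8.
Augment Hall→C1→StairA→Exit: bottleneck 5, flow now 5.
Augment Hall→C3→StairA→Exit: bottleneck 3, flow now 8.
No augmenting path remains; maximum flow = 8.
Cut capacity 8 equals the max flow, so it is a minimum cut.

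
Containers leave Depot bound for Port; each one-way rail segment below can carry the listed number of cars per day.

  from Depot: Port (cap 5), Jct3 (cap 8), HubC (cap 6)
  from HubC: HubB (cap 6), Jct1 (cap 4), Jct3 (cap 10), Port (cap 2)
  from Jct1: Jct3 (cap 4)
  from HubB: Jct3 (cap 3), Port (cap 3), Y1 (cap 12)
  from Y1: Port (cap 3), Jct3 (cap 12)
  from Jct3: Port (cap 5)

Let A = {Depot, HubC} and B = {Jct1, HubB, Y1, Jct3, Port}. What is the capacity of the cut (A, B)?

35

Edges leaving {Depot, HubC}: Depot→Jct3 (8), Depot→Port (5), HubC→Jct1 (4), HubC→HubB (6), HubC→Jct3 (10), HubC→Port (2).
Cut capacity = 8 + 5 + 4 + 6 + 10 + 2 = 35.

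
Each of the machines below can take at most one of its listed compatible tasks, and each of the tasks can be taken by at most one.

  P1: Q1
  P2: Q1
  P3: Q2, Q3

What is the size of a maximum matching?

2

Unit-capacity flow: source→left, listed edges, right→sink; max matching = max flow.
Augmenting path P1→Q1 (+1); matched 1.
Augmenting path P3→Q2 (+1); matched 2.
No augmenting path remains; maximum matching = 2.
König certificate: {P3, Q1} is a vertex cover of size 2 (every listed pair touches it), so no matching can be larger.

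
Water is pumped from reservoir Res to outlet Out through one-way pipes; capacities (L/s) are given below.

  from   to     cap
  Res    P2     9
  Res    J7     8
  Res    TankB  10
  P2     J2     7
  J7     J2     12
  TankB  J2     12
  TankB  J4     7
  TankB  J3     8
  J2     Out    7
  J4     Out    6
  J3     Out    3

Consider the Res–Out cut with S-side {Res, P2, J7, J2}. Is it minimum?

No — its capacity is 17, but the minimum cut has capacity 16.

Given cut capacity: 10 + 7 = 17.
Augment Res→P2→J2→Out: bottleneck 7, flow now 7.
Augment Res→TankB→J4→Out: bottleneck 6, flow now 13.
Augment Res→TankB→J3→Out: bottleneck 3, flow now 16.
No augmenting path remains; maximum flow = 16.
In the residual graph, reachable from Res: {Res, P2, J7, TankB, J2, J4, J3}.
Min-cut edges: J2→Out (7), J4→Out (6), J3→Out (3); capacity 7 + 6 + 3 = 16.
Cut capacity 17 exceeds the max flow 16, so it is not minimum.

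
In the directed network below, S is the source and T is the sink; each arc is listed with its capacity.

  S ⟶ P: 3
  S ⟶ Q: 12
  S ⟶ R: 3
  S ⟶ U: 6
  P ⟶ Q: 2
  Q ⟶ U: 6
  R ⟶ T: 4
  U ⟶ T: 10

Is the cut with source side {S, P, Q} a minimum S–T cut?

Given cut capacity: 3 + 6 + 6 = 15.
Augment S→R→T: bottleneck 3, flow now 3.
Augment S→U→T: bottleneck 6, flow now 9.
Augment S→Q→U→T: bottleneck 4, flow now 13.
No augmenting path remains; maximum flow = 13.
In the residual graph, reachable from S: {S, P, Q, U}.
Min-cut edges: S→R (3), U→T (10); capacity 3 + 10 = 13.
Cut capacity 15 exceeds the max flow 13, so it is not minimum.

No — its capacity is 15, but the minimum cut has capacity 13.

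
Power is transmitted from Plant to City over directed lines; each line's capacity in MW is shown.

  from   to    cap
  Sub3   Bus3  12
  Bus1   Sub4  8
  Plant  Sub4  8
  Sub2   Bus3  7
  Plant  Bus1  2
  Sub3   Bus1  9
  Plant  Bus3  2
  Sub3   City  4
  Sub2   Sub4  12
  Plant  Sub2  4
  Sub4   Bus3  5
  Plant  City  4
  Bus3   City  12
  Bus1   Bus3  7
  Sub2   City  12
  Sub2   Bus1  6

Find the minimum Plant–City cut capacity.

Augment Plant→City: bottleneck 4, flow now 4.
Augment Plant→Sub2→City: bottleneck 4, flow now 8.
Augment Plant→Bus3→City: bottleneck 2, flow now 10.
Augment Plant→Bus1→Bus3→City: bottleneck 2, flow now 12.
Augment Plant→Sub4→Bus3→City: bottleneck 5, flow now 17.
No augmenting path remains; maximum flow = 17.
By max-flow min-cut, the minimum cut capacity equals the max flow.
In the residual graph, reachable from Plant: {Plant, Sub4}.
Min-cut edges: Plant→Sub2 (4), Plant→Bus1 (2), Plant→Bus3 (2), Plant→City (4), Sub4→Bus3 (5); capacity 4 + 2 + 2 + 4 + 5 = 17.

17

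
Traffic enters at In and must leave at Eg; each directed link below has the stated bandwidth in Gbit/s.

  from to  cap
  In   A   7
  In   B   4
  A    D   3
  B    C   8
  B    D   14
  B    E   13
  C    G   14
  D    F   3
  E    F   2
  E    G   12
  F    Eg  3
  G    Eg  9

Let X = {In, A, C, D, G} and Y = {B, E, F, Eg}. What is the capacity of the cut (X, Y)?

16

Edges leaving {In, A, C, D, G}: In→B (4), D→F (3), G→Eg (9).
Cut capacity = 4 + 3 + 9 = 16.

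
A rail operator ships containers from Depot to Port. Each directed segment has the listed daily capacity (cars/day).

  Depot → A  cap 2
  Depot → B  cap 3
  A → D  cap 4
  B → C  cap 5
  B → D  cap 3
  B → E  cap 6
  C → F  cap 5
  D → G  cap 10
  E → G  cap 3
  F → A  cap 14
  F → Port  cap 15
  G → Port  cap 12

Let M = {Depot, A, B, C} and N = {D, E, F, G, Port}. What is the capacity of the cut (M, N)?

Edges leaving {Depot, A, B, C}: A→D (4), B→D (3), B→E (6), C→F (5).
Cut capacity = 4 + 3 + 6 + 5 = 18.

18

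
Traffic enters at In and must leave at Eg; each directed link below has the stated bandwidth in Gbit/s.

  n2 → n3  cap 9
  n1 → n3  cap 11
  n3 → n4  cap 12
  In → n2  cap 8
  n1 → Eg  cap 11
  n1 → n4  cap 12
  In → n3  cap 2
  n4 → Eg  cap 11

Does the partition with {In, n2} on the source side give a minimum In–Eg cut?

Given cut capacity: 2 + 9 = 11.
Augment In→n3→n4→Eg: bottleneck 2, flow now 2.
Augment In→n2→n3→n4→Eg: bottleneck 8, flow now 10.
No augmenting path remains; maximum flow = 10.
In the residual graph, reachable from In: {In}.
Min-cut edges: In→n2 (8), In→n3 (2); capacity 8 + 2 = 10.
Cut capacity 11 exceeds the max flow 10, so it is not minimum.

No — its capacity is 11, but the minimum cut has capacity 10.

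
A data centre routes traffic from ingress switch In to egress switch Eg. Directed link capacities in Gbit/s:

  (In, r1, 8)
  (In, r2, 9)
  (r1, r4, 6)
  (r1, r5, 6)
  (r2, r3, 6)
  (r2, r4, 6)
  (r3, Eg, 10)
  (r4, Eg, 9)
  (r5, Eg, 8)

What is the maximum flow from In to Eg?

Augment In→r1→r4→Eg: bottleneck 6, flow now 6.
Augment In→r1→r5→Eg: bottleneck 2, flow now 8.
Augment In→r2→r3→Eg: bottleneck 6, flow now 14.
Augment In→r2→r4→Eg: bottleneck 3, flow now 17.
No augmenting path remains; maximum flow = 17.
In the residual graph, reachable from In: {In}.
Min-cut edges: In→r1 (8), In→r2 (9); capacity 8 + 9 = 17.
This cut is saturated, so no flow can exceed 17.

17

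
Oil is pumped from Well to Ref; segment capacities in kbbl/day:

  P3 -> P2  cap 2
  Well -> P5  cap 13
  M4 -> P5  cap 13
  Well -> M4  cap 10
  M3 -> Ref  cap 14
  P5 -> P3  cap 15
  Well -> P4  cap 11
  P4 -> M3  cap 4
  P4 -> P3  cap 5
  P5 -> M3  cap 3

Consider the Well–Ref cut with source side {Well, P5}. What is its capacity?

Edges leaving {Well, P5}: Well→P4 (11), Well→M4 (10), P5→P3 (15), P5→M3 (3).
Cut capacity = 11 + 10 + 15 + 3 = 39.

39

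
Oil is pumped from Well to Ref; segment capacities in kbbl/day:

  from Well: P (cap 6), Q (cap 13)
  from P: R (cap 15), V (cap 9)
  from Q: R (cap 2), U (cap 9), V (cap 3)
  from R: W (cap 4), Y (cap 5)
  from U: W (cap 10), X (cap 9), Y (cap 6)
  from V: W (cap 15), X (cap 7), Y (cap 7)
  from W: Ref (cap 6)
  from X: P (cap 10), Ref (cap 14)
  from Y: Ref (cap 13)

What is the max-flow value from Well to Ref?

19

Augment Well→P→R→W→Ref: bottleneck 4, flow now 4.
Augment Well→P→R→Y→Ref: bottleneck 2, flow now 6.
Augment Well→Q→R→Y→Ref: bottleneck 2, flow now 8.
Augment Well→Q→U→W→Ref: bottleneck 2, flow now 10.
Augment Well→Q→U→X→Ref: bottleneck 7, flow now 17.
Augment Well→Q→V→X→Ref: bottleneck 2, flow now 19.
No augmenting path remains; maximum flow = 19.
In the residual graph, reachable from Well: {Well}.
Min-cut edges: Well→P (6), Well→Q (13); capacity 6 + 13 = 19.
This cut is saturated, so no flow can exceed 19.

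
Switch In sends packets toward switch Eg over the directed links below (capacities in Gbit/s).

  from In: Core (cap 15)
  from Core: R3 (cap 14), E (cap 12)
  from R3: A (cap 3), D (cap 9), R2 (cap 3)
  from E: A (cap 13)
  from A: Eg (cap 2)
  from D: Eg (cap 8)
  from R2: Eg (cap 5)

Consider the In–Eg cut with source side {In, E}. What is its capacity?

28

Edges leaving {In, E}: In→Core (15), E→A (13).
Cut capacity = 15 + 13 = 28.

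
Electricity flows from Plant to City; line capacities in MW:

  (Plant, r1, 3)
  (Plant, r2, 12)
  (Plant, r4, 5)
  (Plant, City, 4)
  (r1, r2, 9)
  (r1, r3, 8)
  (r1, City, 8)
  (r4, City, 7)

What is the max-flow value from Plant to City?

Augment Plant→City: bottleneck 4, flow now 4.
Augment Plant→r1→City: bottleneck 3, flow now 7.
Augment Plant→r4→City: bottleneck 5, flow now 12.
No augmenting path remains; maximum flow = 12.
In the residual graph, reachable from Plant: {Plant, r2}.
Min-cut edges: Plant→r1 (3), Plant→r4 (5), Plant→City (4); capacity 3 + 5 + 4 = 12.
This cut is saturated, so no flow can exceed 12.

12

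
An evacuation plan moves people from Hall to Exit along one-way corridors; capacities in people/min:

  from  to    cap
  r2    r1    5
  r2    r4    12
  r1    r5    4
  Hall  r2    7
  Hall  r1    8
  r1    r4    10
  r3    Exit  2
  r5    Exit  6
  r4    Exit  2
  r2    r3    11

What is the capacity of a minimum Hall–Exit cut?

8

Augment Hall→r1→r4→Exit: bottleneck 2, flow now 2.
Augment Hall→r1→r5→Exit: bottleneck 4, flow now 6.
Augment Hall→r2→r3→Exit: bottleneck 2, flow now 8.
No augmenting path remains; maximum flow = 8.
By max-flow min-cut, the minimum cut capacity equals the max flow.
In the residual graph, reachable from Hall: {Hall, r1, r2, r3, r4}.
Min-cut edges: r1→r5 (4), r3→Exit (2), r4→Exit (2); capacity 4 + 2 + 2 = 8.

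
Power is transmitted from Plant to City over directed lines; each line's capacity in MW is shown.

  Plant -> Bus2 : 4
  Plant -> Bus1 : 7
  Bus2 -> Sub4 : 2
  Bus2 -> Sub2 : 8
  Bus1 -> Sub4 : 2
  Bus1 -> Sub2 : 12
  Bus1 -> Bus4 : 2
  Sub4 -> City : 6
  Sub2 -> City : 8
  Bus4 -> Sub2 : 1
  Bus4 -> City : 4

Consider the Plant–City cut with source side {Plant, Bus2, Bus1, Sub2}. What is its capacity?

Edges leaving {Plant, Bus2, Bus1, Sub2}: Bus2→Sub4 (2), Bus1→Sub4 (2), Bus1→Bus4 (2), Sub2→City (8).
Cut capacity = 2 + 2 + 2 + 8 = 14.

14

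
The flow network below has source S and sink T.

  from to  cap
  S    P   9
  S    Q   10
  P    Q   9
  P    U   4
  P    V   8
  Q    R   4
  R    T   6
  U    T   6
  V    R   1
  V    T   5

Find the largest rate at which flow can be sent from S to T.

Augment S→P→U→T: bottleneck 4, flow now 4.
Augment S→P→V→T: bottleneck 5, flow now 9.
Augment S→Q→R→T: bottleneck 4, flow now 13.
No augmenting path remains; maximum flow = 13.
In the residual graph, reachable from S: {S, Q}.
Min-cut edges: S→P (9), Q→R (4); capacity 9 + 4 = 13.
This cut is saturated, so no flow can exceed 13.

13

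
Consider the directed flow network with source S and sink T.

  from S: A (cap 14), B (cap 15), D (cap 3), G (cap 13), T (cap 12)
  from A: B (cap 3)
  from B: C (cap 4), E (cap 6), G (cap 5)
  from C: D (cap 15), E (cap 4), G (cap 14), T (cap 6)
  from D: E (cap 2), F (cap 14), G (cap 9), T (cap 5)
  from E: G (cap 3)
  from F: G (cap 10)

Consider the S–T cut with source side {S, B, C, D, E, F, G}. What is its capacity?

37

Edges leaving {S, B, C, D, E, F, G}: S→A (14), S→T (12), C→T (6), D→T (5).
Cut capacity = 14 + 12 + 6 + 5 = 37.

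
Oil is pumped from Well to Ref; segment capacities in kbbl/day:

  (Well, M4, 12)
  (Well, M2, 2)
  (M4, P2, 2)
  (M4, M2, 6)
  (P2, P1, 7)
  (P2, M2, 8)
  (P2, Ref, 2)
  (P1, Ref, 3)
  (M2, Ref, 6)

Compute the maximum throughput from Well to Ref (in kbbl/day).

8

Augment Well→M2→Ref: bottleneck 2, flow now 2.
Augment Well→M4→P2→Ref: bottleneck 2, flow now 4.
Augment Well→M4→M2→Ref: bottleneck 4, flow now 8.
No augmenting path remains; maximum flow = 8.
In the residual graph, reachable from Well: {Well, M4, M2}.
Min-cut edges: M4→P2 (2), M2→Ref (6); capacity 2 + 6 = 8.
This cut is saturated, so no flow can exceed 8.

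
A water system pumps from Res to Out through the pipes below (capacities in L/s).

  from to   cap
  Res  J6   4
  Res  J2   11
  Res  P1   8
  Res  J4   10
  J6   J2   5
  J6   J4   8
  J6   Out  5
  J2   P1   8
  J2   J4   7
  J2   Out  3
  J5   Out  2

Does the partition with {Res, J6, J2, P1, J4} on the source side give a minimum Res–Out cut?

No — its capacity is 8, but the minimum cut has capacity 7.

Given cut capacity: 5 + 3 = 8.
Augment Res→J6→Out: bottleneck 4, flow now 4.
Augment Res→J2→Out: bottleneck 3, flow now 7.
No augmenting path remains; maximum flow = 7.
In the residual graph, reachable from Res: {Res, J2, P1, J4}.
Min-cut edges: Res→J6 (4), J2→Out (3); capacity 4 + 3 = 7.
Cut capacity 8 exceeds the max flow 7, so it is not minimum.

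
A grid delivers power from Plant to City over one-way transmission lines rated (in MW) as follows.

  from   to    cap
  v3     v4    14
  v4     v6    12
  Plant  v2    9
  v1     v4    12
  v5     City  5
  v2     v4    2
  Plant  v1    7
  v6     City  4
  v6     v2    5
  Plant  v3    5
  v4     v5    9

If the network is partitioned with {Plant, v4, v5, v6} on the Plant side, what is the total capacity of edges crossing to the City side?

35

Edges leaving {Plant, v4, v5, v6}: Plant→v1 (7), Plant→v2 (9), Plant→v3 (5), v5→City (5), v6→v2 (5), v6→City (4).
Cut capacity = 7 + 9 + 5 + 5 + 5 + 4 = 35.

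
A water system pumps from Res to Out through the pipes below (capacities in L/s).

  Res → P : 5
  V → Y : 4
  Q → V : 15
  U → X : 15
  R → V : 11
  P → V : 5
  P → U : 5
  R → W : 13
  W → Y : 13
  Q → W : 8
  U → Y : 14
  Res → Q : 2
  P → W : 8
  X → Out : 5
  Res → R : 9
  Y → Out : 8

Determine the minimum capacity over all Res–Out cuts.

Augment Res→P→U→X→Out: bottleneck 5, flow now 5.
Augment Res→Q→V→Y→Out: bottleneck 2, flow now 7.
Augment Res→R→V→Y→Out: bottleneck 2, flow now 9.
Augment Res→R→W→Y→Out: bottleneck 4, flow now 13.
No augmenting path remains; maximum flow = 13.
By max-flow min-cut, the minimum cut capacity equals the max flow.
In the residual graph, reachable from Res: {Res, Q, R, V, W, Y}.
Min-cut edges: Res→P (5), Y→Out (8); capacity 5 + 8 = 13.

13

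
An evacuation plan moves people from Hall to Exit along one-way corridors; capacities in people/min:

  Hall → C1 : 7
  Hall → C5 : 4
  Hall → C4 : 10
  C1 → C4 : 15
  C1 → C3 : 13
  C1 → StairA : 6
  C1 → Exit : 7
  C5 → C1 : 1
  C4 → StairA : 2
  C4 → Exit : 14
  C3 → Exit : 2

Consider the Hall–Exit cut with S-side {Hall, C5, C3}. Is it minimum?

No — its capacity is 20, but the minimum cut has capacity 18.

Given cut capacity: 7 + 10 + 1 + 2 = 20.
Augment Hall→C1→Exit: bottleneck 7, flow now 7.
Augment Hall→C4→Exit: bottleneck 10, flow now 17.
Augment Hall→C5→C1→C4→Exit: bottleneck 1, flow now 18.
No augmenting path remains; maximum flow = 18.
In the residual graph, reachable from Hall: {Hall, C5}.
Min-cut edges: Hall→C1 (7), Hall→C4 (10), C5→C1 (1); capacity 7 + 10 + 1 = 18.
Cut capacity 20 exceeds the max flow 18, so it is not minimum.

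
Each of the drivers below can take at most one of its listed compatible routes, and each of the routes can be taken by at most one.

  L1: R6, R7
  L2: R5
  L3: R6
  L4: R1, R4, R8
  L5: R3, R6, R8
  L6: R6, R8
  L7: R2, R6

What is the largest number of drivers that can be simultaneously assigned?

Unit-capacity flow: source→left, listed edges, right→sink; max matching = max flow.
Augmenting path L1→R6 (+1); matched 1.
Augmenting path L2→R5 (+1); matched 2.
Augmenting path L4→R1 (+1); matched 3.
Augmenting path L5→R3 (+1); matched 4.
Augmenting path L6→R8 (+1); matched 5.
Augmenting path L7→R2 (+1); matched 6.
Augmenting path L3→R6→L1→R7 (+1); matched 7.
No augmenting path remains; maximum matching = 7.
König certificate: {L1, L2, L3, L4, L5, L6, L7} is a vertex cover of size 7 (every listed pair touches it), so no matching can be larger.

7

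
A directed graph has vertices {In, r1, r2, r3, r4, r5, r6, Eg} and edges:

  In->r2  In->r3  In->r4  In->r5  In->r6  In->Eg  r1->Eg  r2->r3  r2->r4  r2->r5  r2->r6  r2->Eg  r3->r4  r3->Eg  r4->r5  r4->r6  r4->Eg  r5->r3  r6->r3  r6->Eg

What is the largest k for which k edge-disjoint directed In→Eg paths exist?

Assign every edge capacity 1; by Menger, the answer equals the max flow.
Path In→Eg (+1); total 1.
Path In→r2→Eg (+1); total 2.
Path In→r3→Eg (+1); total 3.
Path In→r4→Eg (+1); total 4.
Path In→r6→Eg (+1); total 5.
No residual In→Eg path; max flow = 5.
Certifying cut of size 5: {In→Eg, In→r2, r3→Eg, r4→Eg, r6→Eg}.

5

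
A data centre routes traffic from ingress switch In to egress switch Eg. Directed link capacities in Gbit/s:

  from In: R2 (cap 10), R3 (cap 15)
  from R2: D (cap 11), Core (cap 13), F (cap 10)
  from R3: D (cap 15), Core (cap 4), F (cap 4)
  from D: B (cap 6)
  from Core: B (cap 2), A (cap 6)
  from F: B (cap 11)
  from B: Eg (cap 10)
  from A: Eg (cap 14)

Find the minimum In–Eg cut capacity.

16

Augment In→R2→D→B→Eg: bottleneck 6, flow now 6.
Augment In→R2→Core→B→Eg: bottleneck 2, flow now 8.
Augment In→R2→Core→A→Eg: bottleneck 2, flow now 10.
Augment In→R3→Core→A→Eg: bottleneck 4, flow now 14.
Augment In→R3→F→B→Eg: bottleneck 2, flow now 16.
No augmenting path remains; maximum flow = 16.
By max-flow min-cut, the minimum cut capacity equals the max flow.
In the residual graph, reachable from In: {In, R2, R3, D, Core, F, B}.
Min-cut edges: Core→A (6), B→Eg (10); capacity 6 + 10 = 16.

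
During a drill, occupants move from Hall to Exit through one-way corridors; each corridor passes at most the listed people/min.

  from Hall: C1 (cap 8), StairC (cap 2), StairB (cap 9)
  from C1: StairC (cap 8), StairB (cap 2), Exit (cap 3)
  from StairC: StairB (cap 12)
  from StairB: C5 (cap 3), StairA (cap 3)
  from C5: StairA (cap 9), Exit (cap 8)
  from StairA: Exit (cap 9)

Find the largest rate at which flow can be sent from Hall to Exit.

9

Augment Hall→C1→Exit: bottleneck 3, flow now 3.
Augment Hall→StairB→C5→Exit: bottleneck 3, flow now 6.
Augment Hall→StairB→StairA→Exit: bottleneck 3, flow now 9.
No augmenting path remains; maximum flow = 9.
In the residual graph, reachable from Hall: {Hall, C1, StairC, StairB}.
Min-cut edges: C1→Exit (3), StairB→C5 (3), StairB→StairA (3); capacity 3 + 3 + 3 = 9.
This cut is saturated, so no flow can exceed 9.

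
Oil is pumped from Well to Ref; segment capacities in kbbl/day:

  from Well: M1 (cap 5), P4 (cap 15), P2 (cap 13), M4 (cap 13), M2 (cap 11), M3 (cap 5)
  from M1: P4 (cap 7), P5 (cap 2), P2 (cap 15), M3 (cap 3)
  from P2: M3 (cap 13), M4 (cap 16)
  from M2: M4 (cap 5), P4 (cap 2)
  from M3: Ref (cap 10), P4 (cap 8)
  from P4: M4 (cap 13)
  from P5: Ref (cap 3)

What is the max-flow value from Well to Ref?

12

Augment Well→M3→Ref: bottleneck 5, flow now 5.
Augment Well→M1→M3→Ref: bottleneck 3, flow now 8.
Augment Well→M1→P5→Ref: bottleneck 2, flow now 10.
Augment Well→P2→M3→Ref: bottleneck 2, flow now 12.
No augmenting path remains; maximum flow = 12.
In the residual graph, reachable from Well: {Well, M1, P2, M2, M3, P4, M4}.
Min-cut edges: M1→P5 (2), M3→Ref (10); capacity 2 + 10 = 12.
This cut is saturated, so no flow can exceed 12.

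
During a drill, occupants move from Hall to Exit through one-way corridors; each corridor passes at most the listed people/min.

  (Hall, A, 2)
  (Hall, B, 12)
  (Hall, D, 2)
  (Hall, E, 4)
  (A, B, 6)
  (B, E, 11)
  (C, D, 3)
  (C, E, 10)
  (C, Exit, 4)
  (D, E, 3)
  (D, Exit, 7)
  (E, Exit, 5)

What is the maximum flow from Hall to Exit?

Augment Hall→D→Exit: bottleneck 2, flow now 2.
Augment Hall→E→Exit: bottleneck 4, flow now 6.
Augment Hall→B→E→Exit: bottleneck 1, flow now 7.
No augmenting path remains; maximum flow = 7.
In the residual graph, reachable from Hall: {Hall, A, B, E}.
Min-cut edges: Hall→D (2), E→Exit (5); capacity 2 + 5 = 7.
This cut is saturated, so no flow can exceed 7.

7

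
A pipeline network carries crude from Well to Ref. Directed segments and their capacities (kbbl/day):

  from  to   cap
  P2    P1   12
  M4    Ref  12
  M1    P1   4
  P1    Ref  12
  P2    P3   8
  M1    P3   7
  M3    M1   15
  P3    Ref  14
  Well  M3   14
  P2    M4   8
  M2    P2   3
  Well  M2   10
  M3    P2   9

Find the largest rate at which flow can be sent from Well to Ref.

Augment Well→M2→P2→M4→Ref: bottleneck 3, flow now 3.
Augment Well→M3→M1→P3→Ref: bottleneck 7, flow now 10.
Augment Well→M3→M1→P1→Ref: bottleneck 4, flow now 14.
Augment Well→M3→P2→M4→Ref: bottleneck 3, flow now 17.
No augmenting path remains; maximum flow = 17.
In the residual graph, reachable from Well: {Well, M2}.
Min-cut edges: Well→M3 (14), M2→P2 (3); capacity 14 + 3 = 17.
This cut is saturated, so no flow can exceed 17.

17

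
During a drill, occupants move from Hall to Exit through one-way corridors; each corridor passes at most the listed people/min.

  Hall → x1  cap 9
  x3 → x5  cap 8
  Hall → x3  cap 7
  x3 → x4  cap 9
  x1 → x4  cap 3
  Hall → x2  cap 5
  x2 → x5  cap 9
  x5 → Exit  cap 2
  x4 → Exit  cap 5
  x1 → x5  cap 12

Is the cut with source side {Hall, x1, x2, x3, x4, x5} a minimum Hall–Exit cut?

Yes — it is a minimum cut (capacity 7).

Given cut capacity: 5 + 2 = 7.
Augment Hall→x1→x4→Exit: bottleneck 3, flow now 3.
Augment Hall→x1→x5→Exit: bottleneck 2, flow now 5.
Augment Hall→x3→x4→Exit: bottleneck 2, flow now 7.
No augmenting path remains; maximum flow = 7.
Cut capacity 7 equals the max flow, so it is a minimum cut.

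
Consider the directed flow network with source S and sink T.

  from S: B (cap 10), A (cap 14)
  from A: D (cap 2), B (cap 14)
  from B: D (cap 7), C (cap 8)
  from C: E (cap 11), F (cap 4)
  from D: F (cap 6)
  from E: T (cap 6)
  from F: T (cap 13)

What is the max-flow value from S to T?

Augment S→A→D→F→T: bottleneck 2, flow now 2.
Augment S→B→C→E→T: bottleneck 6, flow now 8.
Augment S→B→C→F→T: bottleneck 2, flow now 10.
Augment S→B→D→F→T: bottleneck 2, flow now 12.
Augment S→A→B→D→F→T: bottleneck 2, flow now 14.
No augmenting path remains; maximum flow = 14.
In the residual graph, reachable from S: {S, A, B, D}.
Min-cut edges: B→C (8), D→F (6); capacity 8 + 6 = 14.
This cut is saturated, so no flow can exceed 14.

14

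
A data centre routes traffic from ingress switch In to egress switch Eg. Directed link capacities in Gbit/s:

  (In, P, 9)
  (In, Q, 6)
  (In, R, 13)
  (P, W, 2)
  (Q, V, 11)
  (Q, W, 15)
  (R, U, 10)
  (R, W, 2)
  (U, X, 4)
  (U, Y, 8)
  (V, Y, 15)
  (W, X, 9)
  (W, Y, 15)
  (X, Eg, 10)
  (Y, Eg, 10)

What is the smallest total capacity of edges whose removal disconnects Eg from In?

Augment In→P→W→X→Eg: bottleneck 2, flow now 2.
Augment In→Q→V→Y→Eg: bottleneck 6, flow now 8.
Augment In→R→U→X→Eg: bottleneck 4, flow now 12.
Augment In→R→U→Y→Eg: bottleneck 4, flow now 16.
Augment In→R→W→X→Eg: bottleneck 2, flow now 18.
Augment In→R→U→Y→V→Q→W→X→Eg: bottleneck 2, flow now 20. (uses reverse residual edge)
No augmenting path remains; maximum flow = 20.
By max-flow min-cut, the minimum cut capacity equals the max flow.
In the residual graph, reachable from In: {In, P, R}.
Min-cut edges: In→Q (6), P→W (2), R→U (10), R→W (2); capacity 6 + 2 + 10 + 2 = 20.

20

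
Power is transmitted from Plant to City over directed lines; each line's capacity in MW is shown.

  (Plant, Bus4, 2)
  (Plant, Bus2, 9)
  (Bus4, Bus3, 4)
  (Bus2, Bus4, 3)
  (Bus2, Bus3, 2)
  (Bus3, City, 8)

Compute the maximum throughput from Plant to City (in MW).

6

Augment Plant→Bus4→Bus3→City: bottleneck 2, flow now 2.
Augment Plant→Bus2→Bus3→City: bottleneck 2, flow now 4.
Augment Plant→Bus2→Bus4→Bus3→City: bottleneck 2, flow now 6.
No augmenting path remains; maximum flow = 6.
In the residual graph, reachable from Plant: {Plant, Bus4, Bus2}.
Min-cut edges: Bus4→Bus3 (4), Bus2→Bus3 (2); capacity 4 + 2 = 6.
This cut is saturated, so no flow can exceed 6.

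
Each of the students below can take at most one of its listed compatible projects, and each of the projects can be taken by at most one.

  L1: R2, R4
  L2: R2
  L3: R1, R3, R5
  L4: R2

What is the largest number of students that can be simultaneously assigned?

Unit-capacity flow: source→left, listed edges, right→sink; max matching = max flow.
Augmenting path L1→R2 (+1); matched 1.
Augmenting path L3→R1 (+1); matched 2.
Augmenting path L2→R2→L1→R4 (+1); matched 3.
No augmenting path remains; maximum matching = 3.
König certificate: {L1, L3, R2} is a vertex cover of size 3 (every listed pair touches it), so no matching can be larger.

3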